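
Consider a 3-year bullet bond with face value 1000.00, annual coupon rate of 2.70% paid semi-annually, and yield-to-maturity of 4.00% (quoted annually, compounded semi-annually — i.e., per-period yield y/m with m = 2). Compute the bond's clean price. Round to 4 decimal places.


Answer: Price = 963.5907

Derivation:
Coupon per period c = face * coupon_rate / m = 13.500000
Periods per year m = 2; per-period yield y/m = 0.020000
Number of cashflows N = 6
Cashflows (t years, CF_t, discount factor 1/(1+y/m)^(m*t), PV):
  t = 0.5000: CF_t = 13.500000, DF = 0.980392, PV = 13.235294
  t = 1.0000: CF_t = 13.500000, DF = 0.961169, PV = 12.975779
  t = 1.5000: CF_t = 13.500000, DF = 0.942322, PV = 12.721352
  t = 2.0000: CF_t = 13.500000, DF = 0.923845, PV = 12.471913
  t = 2.5000: CF_t = 13.500000, DF = 0.905731, PV = 12.227366
  t = 3.0000: CF_t = 1013.500000, DF = 0.887971, PV = 899.958996
Price P = sum_t PV_t = 963.590699


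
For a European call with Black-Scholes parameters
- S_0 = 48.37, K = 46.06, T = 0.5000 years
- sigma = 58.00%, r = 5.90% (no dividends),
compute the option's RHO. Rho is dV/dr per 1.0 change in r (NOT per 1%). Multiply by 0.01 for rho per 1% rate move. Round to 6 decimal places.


d1 = 0.3963087056; d2 = -0.0138132275
phi(d1) = 0.3688117867; exp(-qT) = 1.0000000000; exp(-rT) = 0.9709308776
N(d2) = 0.4944894948
Rho = K*T*exp(-rT)*N(d2) = 46.0600 * 0.5000 * 0.9709308776 * 0.4944894948 = 11.057051

Answer: Rho = 11.057051


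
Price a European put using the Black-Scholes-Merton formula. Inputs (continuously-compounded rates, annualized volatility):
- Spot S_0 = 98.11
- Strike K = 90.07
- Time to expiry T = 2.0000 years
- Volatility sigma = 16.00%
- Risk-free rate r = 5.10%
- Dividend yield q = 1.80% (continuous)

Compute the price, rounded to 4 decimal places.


Answer: Price = 2.9750

Derivation:
d1 = (ln(S/K) + (r - q + 0.5*sigma^2) * T) / (sigma * sqrt(T)) = 0.78268833
d2 = d1 - sigma * sqrt(T) = 0.55641416
exp(-rT) = 0.90302955; exp(-qT) = 0.96464029
P = K * exp(-rT) * N(-d2) - S_0 * exp(-qT) * N(-d1)
N(-d1) = 0.21690508; N(-d2) = 0.28896388
P = 90.0700 * 0.90302955 * 0.28896388 - 98.1100 * 0.96464029 * 0.21690508 = 2.9750


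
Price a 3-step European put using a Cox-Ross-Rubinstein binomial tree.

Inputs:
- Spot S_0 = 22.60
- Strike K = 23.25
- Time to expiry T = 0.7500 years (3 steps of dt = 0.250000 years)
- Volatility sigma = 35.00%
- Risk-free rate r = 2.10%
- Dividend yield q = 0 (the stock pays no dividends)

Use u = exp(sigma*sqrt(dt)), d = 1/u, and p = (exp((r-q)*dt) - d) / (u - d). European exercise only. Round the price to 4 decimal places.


dt = T/N = 0.250000
u = exp(sigma*sqrt(dt)) = 1.191246; d = 1/u = 0.839457
p = (exp((r-q)*dt) - d) / (u - d) = 0.471324
Discount per step: exp(-r*dt) = 0.994764
Stock lattice S(k, i) with i counting down-moves:
  k=0: S(0,0) = 22.6000
  k=1: S(1,0) = 26.9222; S(1,1) = 18.9717
  k=2: S(2,0) = 32.0709; S(2,1) = 22.6000; S(2,2) = 15.9260
  k=3: S(3,0) = 38.2044; S(3,1) = 26.9222; S(3,2) = 18.9717; S(3,3) = 13.3692
Terminal payoffs V(N, i) = max(K - S_T, 0):
  V(3,0) = 0.000000; V(3,1) = 0.000000; V(3,2) = 4.278271; V(3,3) = 9.880849
Backward induction: V(k, i) = exp(-r*dt) * [p * V(k+1, i) + (1-p) * V(k+1, i+1)].
  V(2,0) = exp(-r*dt) * [p*0.000000 + (1-p)*0.000000] = 0.000000
  V(2,1) = exp(-r*dt) * [p*0.000000 + (1-p)*4.278271] = 2.249975
  V(2,2) = exp(-r*dt) * [p*4.278271 + (1-p)*9.880849] = 7.202307
  V(1,0) = exp(-r*dt) * [p*0.000000 + (1-p)*2.249975] = 1.183279
  V(1,1) = exp(-r*dt) * [p*2.249975 + (1-p)*7.202307] = 4.842662
  V(0,0) = exp(-r*dt) * [p*1.183279 + (1-p)*4.842662] = 3.101579

Answer: Price = V(0,0) = 3.1016


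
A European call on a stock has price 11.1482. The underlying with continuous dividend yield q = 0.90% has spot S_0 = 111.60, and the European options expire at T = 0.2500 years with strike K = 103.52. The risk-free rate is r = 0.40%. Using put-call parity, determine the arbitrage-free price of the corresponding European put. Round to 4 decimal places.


Put-call parity: C - P = S_0 * exp(-qT) - K * exp(-rT).
S_0 * exp(-qT) = 111.6000 * 0.99775253 = 111.34918228
K * exp(-rT) = 103.5200 * 0.99900050 = 103.41653174
P = C - S*exp(-qT) + K*exp(-rT)
P = 11.1482 - 111.34918228 + 103.41653174 = 3.2155

Answer: Put price = 3.2155


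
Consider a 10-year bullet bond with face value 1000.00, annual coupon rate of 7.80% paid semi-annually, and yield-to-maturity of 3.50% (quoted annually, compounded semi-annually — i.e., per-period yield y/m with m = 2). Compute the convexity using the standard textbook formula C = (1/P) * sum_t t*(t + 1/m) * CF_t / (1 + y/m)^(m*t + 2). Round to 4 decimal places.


Answer: Convexity = 69.1117

Derivation:
Coupon per period c = face * coupon_rate / m = 39.000000
Periods per year m = 2; per-period yield y/m = 0.017500
Number of cashflows N = 20
Cashflows (t years, CF_t, discount factor 1/(1+y/m)^(m*t), PV):
  t = 0.5000: CF_t = 39.000000, DF = 0.982801, PV = 38.329238
  t = 1.0000: CF_t = 39.000000, DF = 0.965898, PV = 37.670013
  t = 1.5000: CF_t = 39.000000, DF = 0.949285, PV = 37.022126
  t = 2.0000: CF_t = 39.000000, DF = 0.932959, PV = 36.385382
  t = 2.5000: CF_t = 39.000000, DF = 0.916913, PV = 35.759589
  t = 3.0000: CF_t = 39.000000, DF = 0.901143, PV = 35.144559
  t = 3.5000: CF_t = 39.000000, DF = 0.885644, PV = 34.540107
  t = 4.0000: CF_t = 39.000000, DF = 0.870412, PV = 33.946051
  t = 4.5000: CF_t = 39.000000, DF = 0.855441, PV = 33.362213
  t = 5.0000: CF_t = 39.000000, DF = 0.840729, PV = 32.788415
  t = 5.5000: CF_t = 39.000000, DF = 0.826269, PV = 32.224487
  t = 6.0000: CF_t = 39.000000, DF = 0.812058, PV = 31.670257
  t = 6.5000: CF_t = 39.000000, DF = 0.798091, PV = 31.125560
  t = 7.0000: CF_t = 39.000000, DF = 0.784365, PV = 30.590231
  t = 7.5000: CF_t = 39.000000, DF = 0.770875, PV = 30.064109
  t = 8.0000: CF_t = 39.000000, DF = 0.757616, PV = 29.547036
  t = 8.5000: CF_t = 39.000000, DF = 0.744586, PV = 29.038856
  t = 9.0000: CF_t = 39.000000, DF = 0.731780, PV = 28.539416
  t = 9.5000: CF_t = 39.000000, DF = 0.719194, PV = 28.048566
  t = 10.0000: CF_t = 1039.000000, DF = 0.706825, PV = 734.390736
Price P = sum_t PV_t = 1360.186948
Convexity numerator sum_t t*(t + 1/m) * CF_t / (1+y/m)^(m*t + 2):
  t = 0.5000: term = 18.511063
  t = 1.0000: term = 54.578073
  t = 1.5000: term = 107.278767
  t = 2.0000: term = 175.722796
  t = 2.5000: term = 259.050804
  t = 3.0000: term = 356.433539
  t = 3.5000: term = 467.070977
  t = 4.0000: term = 590.191476
  t = 4.5000: term = 725.050954
  t = 5.0000: term = 870.932077
  t = 5.5000: term = 1027.143481
  t = 6.0000: term = 1193.019009
  t = 6.5000: term = 1367.916963
  t = 7.0000: term = 1551.219388
  t = 7.5000: term = 1742.331359
  t = 8.0000: term = 1940.680301
  t = 8.5000: term = 2145.715321
  t = 9.0000: term = 2356.906553
  t = 9.5000: term = 2573.744529
  t = 10.0000: term = 74481.369398
Convexity = (1/P) * sum = 94004.866826 / 1360.186948 = 69.111725


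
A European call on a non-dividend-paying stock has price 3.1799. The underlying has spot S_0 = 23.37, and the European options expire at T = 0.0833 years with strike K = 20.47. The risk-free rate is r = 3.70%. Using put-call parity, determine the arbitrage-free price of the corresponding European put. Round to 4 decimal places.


Answer: Put price = 0.2169

Derivation:
Put-call parity: C - P = S_0 * exp(-qT) - K * exp(-rT).
S_0 * exp(-qT) = 23.3700 * 1.00000000 = 23.37000000
K * exp(-rT) = 20.4700 * 0.99692264 = 20.40700654
P = C - S*exp(-qT) + K*exp(-rT)
P = 3.1799 - 23.37000000 + 20.40700654 = 0.2169


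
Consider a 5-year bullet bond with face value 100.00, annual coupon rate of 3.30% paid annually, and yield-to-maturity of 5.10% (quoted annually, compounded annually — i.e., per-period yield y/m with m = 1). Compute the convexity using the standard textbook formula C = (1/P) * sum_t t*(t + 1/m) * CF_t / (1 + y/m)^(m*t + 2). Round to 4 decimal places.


Answer: Convexity = 24.8246

Derivation:
Coupon per period c = face * coupon_rate / m = 3.300000
Periods per year m = 1; per-period yield y/m = 0.051000
Number of cashflows N = 5
Cashflows (t years, CF_t, discount factor 1/(1+y/m)^(m*t), PV):
  t = 1.0000: CF_t = 3.300000, DF = 0.951475, PV = 3.139867
  t = 2.0000: CF_t = 3.300000, DF = 0.905304, PV = 2.987504
  t = 3.0000: CF_t = 3.300000, DF = 0.861374, PV = 2.842535
  t = 4.0000: CF_t = 3.300000, DF = 0.819576, PV = 2.704600
  t = 5.0000: CF_t = 103.300000, DF = 0.779806, PV = 80.553932
Price P = sum_t PV_t = 92.228437
Convexity numerator sum_t t*(t + 1/m) * CF_t / (1+y/m)^(m*t + 2):
  t = 1.0000: term = 5.685070
  t = 2.0000: term = 16.227601
  t = 3.0000: term = 30.880307
  t = 4.0000: term = 48.969722
  t = 5.0000: term = 2187.774540
Convexity = (1/P) * sum = 2289.537240 / 92.228437 = 24.824634


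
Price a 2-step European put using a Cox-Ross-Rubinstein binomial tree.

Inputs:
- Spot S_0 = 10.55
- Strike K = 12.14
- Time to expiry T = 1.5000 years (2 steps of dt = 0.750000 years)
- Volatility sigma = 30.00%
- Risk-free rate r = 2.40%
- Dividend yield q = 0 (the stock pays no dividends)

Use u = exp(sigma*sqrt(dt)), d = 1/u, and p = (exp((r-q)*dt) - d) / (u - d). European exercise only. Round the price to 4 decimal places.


Answer: Price = V(0,0) = 2.3536

Derivation:
dt = T/N = 0.750000
u = exp(sigma*sqrt(dt)) = 1.296681; d = 1/u = 0.771200
p = (exp((r-q)*dt) - d) / (u - d) = 0.469975
Discount per step: exp(-r*dt) = 0.982161
Stock lattice S(k, i) with i counting down-moves:
  k=0: S(0,0) = 10.5500
  k=1: S(1,0) = 13.6800; S(1,1) = 8.1362
  k=2: S(2,0) = 17.7386; S(2,1) = 10.5500; S(2,2) = 6.2746
Terminal payoffs V(N, i) = max(K - S_T, 0):
  V(2,0) = 0.000000; V(2,1) = 1.590000; V(2,2) = 5.865394
Backward induction: V(k, i) = exp(-r*dt) * [p * V(k+1, i) + (1-p) * V(k+1, i+1)].
  V(1,0) = exp(-r*dt) * [p*0.000000 + (1-p)*1.590000] = 0.827705
  V(1,1) = exp(-r*dt) * [p*1.590000 + (1-p)*5.865394] = 3.787276
  V(0,0) = exp(-r*dt) * [p*0.827705 + (1-p)*3.787276] = 2.353602


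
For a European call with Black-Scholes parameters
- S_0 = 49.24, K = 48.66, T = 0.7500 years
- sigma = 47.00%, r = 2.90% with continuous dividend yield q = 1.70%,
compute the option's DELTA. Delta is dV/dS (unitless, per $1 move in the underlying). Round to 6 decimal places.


d1 = 0.2547379059; d2 = -0.1522940339
phi(d1) = 0.3862060539; exp(-qT) = 0.9873309369; exp(-rT) = 0.9784848257
N(d1) = 0.6005372314
Delta = exp(-qT) * N(d1) = 0.9873309369 * 0.6005372314 = 0.592929

Answer: Delta = 0.592929


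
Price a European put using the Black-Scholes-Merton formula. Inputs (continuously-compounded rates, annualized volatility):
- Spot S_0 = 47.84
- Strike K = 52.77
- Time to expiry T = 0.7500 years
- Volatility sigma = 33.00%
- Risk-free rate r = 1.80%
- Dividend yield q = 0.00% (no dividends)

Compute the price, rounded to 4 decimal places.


d1 = (ln(S/K) + (r - q + 0.5*sigma^2) * T) / (sigma * sqrt(T)) = -0.15306164
d2 = d1 - sigma * sqrt(T) = -0.43885002
exp(-rT) = 0.98659072; exp(-qT) = 1.00000000
P = K * exp(-rT) * N(-d2) - S_0 * exp(-qT) * N(-d1)
N(-d1) = 0.56082517; N(-d2) = 0.66961489
P = 52.7700 * 0.98659072 * 0.66961489 - 47.8400 * 1.00000000 * 0.56082517 = 8.0319

Answer: Price = 8.0319


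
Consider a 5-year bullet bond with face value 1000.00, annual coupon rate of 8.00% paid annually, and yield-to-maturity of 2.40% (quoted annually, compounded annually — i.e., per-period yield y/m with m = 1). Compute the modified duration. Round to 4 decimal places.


Answer: Modified duration = 4.2918

Derivation:
Coupon per period c = face * coupon_rate / m = 80.000000
Periods per year m = 1; per-period yield y/m = 0.024000
Number of cashflows N = 5
Cashflows (t years, CF_t, discount factor 1/(1+y/m)^(m*t), PV):
  t = 1.0000: CF_t = 80.000000, DF = 0.976562, PV = 78.125000
  t = 2.0000: CF_t = 80.000000, DF = 0.953674, PV = 76.293945
  t = 3.0000: CF_t = 80.000000, DF = 0.931323, PV = 74.505806
  t = 4.0000: CF_t = 80.000000, DF = 0.909495, PV = 72.759576
  t = 5.0000: CF_t = 1080.000000, DF = 0.888178, PV = 959.232693
Price P = sum_t PV_t = 1260.917021
First compute Macaulay numerator sum_t t * PV_t:
  t * PV_t at t = 1.0000: 78.125000
  t * PV_t at t = 2.0000: 152.587891
  t * PV_t at t = 3.0000: 223.517418
  t * PV_t at t = 4.0000: 291.038305
  t * PV_t at t = 5.0000: 4796.163466
Macaulay duration D = 5541.432079 / 1260.917021 = 4.394763
Modified duration = D / (1 + y/m) = 4.394763 / (1 + 0.024000) = 4.291761


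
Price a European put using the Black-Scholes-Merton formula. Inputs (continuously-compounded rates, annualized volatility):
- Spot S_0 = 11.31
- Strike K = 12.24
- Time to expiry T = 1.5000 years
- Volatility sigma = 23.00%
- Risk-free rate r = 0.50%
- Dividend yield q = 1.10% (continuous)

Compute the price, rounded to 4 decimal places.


Answer: Price = 1.8779

Derivation:
d1 = (ln(S/K) + (r - q + 0.5*sigma^2) * T) / (sigma * sqrt(T)) = -0.17163108
d2 = d1 - sigma * sqrt(T) = -0.45332241
exp(-rT) = 0.99252805; exp(-qT) = 0.98363538
P = K * exp(-rT) * N(-d2) - S_0 * exp(-qT) * N(-d1)
N(-d1) = 0.56813622; N(-d2) = 0.67484170
P = 12.2400 * 0.99252805 * 0.67484170 - 11.3100 * 0.98363538 * 0.56813622 = 1.8779


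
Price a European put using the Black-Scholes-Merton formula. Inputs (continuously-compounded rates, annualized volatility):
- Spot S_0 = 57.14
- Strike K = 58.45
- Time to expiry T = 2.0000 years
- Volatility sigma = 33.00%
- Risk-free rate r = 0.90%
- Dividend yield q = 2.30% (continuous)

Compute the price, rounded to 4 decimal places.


d1 = (ln(S/K) + (r - q + 0.5*sigma^2) * T) / (sigma * sqrt(T)) = 0.12477801
d2 = d1 - sigma * sqrt(T) = -0.34191247
exp(-rT) = 0.98216103; exp(-qT) = 0.95504196
P = K * exp(-rT) * N(-d2) - S_0 * exp(-qT) * N(-d1)
N(-d1) = 0.45034965; N(-d2) = 0.63379162
P = 58.4500 * 0.98216103 * 0.63379162 - 57.1400 * 0.95504196 * 0.45034965 = 11.8082

Answer: Price = 11.8082


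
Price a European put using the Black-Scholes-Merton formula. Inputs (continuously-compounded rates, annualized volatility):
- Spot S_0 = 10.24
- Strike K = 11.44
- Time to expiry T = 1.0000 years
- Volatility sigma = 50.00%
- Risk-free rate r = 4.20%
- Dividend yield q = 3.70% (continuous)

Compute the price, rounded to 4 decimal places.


d1 = (ln(S/K) + (r - q + 0.5*sigma^2) * T) / (sigma * sqrt(T)) = 0.03837127
d2 = d1 - sigma * sqrt(T) = -0.46162873
exp(-rT) = 0.95886978; exp(-qT) = 0.96367614
P = K * exp(-rT) * N(-d2) - S_0 * exp(-qT) * N(-d1)
N(-d1) = 0.48469583; N(-d2) = 0.67782621
P = 11.4400 * 0.95886978 * 0.67782621 - 10.2400 * 0.96367614 * 0.48469583 = 2.6524

Answer: Price = 2.6524


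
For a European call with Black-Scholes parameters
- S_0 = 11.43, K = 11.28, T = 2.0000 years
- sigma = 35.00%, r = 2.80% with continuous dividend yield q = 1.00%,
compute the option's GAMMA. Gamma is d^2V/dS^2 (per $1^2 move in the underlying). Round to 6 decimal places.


Answer: Gamma = 0.065082

Derivation:
d1 = 0.3469070550; d2 = -0.1480676918
phi(d1) = 0.3756449793; exp(-qT) = 0.9801986733; exp(-rT) = 0.9455391359
Gamma = exp(-qT) * phi(d1) / (S * sigma * sqrt(T)) = 0.9801986733 * 0.3756449793 / (11.4300 * 0.3500 * 1.4142135624) = 0.065082


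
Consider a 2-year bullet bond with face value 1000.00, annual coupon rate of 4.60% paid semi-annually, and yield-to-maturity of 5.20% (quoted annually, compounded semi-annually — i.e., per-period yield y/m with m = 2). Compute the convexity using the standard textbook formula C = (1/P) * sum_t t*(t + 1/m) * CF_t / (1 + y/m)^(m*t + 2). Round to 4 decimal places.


Coupon per period c = face * coupon_rate / m = 23.000000
Periods per year m = 2; per-period yield y/m = 0.026000
Number of cashflows N = 4
Cashflows (t years, CF_t, discount factor 1/(1+y/m)^(m*t), PV):
  t = 0.5000: CF_t = 23.000000, DF = 0.974659, PV = 22.417154
  t = 1.0000: CF_t = 23.000000, DF = 0.949960, PV = 21.849078
  t = 1.5000: CF_t = 23.000000, DF = 0.925887, PV = 21.295398
  t = 2.0000: CF_t = 1023.000000, DF = 0.902424, PV = 923.179582
Price P = sum_t PV_t = 988.741212
Convexity numerator sum_t t*(t + 1/m) * CF_t / (1+y/m)^(m*t + 2):
  t = 0.5000: term = 10.647699
  t = 1.0000: term = 31.133622
  t = 1.5000: term = 60.689322
  t = 2.0000: term = 4384.917971
Convexity = (1/P) * sum = 4487.388614 / 988.741212 = 4.538486

Answer: Convexity = 4.5385


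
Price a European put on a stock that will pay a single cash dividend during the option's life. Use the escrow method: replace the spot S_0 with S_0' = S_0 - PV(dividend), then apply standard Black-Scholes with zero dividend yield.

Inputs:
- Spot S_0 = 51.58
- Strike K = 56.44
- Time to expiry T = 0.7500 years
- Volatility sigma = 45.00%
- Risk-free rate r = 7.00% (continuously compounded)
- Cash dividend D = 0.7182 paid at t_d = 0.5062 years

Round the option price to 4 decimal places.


Answer: Price = 9.4693

Derivation:
PV(D) = D * exp(-r * t_d) = 0.7182 * 0.96518643 = 0.69319690
S_0' = S_0 - PV(D) = 51.5800 - 0.69319690 = 50.88680310
d1 = (ln(S_0'/K) + (r + sigma^2/2)*T) / (sigma*sqrt(T)) = 0.06379847
d2 = d1 - sigma*sqrt(T) = -0.32591296
exp(-rT) = 0.94885432
N(-d1) = 0.47456535; N(-d2) = 0.62775490
P = K * exp(-rT) * N(-d2) - S_0' * N(-d1) = 56.4400 * 0.94885432 * 0.62775490 - 50.88680310 * 0.47456535 = 9.4693


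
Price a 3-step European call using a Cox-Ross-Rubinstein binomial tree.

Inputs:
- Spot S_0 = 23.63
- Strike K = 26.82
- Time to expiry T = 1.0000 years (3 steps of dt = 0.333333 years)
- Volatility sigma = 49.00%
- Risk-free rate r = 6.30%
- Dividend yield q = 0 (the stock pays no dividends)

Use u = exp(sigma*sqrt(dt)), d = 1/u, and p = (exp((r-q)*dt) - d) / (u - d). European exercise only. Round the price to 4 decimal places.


dt = T/N = 0.333333
u = exp(sigma*sqrt(dt)) = 1.326975; d = 1/u = 0.753594
p = (exp((r-q)*dt) - d) / (u - d) = 0.466755
Discount per step: exp(-r*dt) = 0.979219
Stock lattice S(k, i) with i counting down-moves:
  k=0: S(0,0) = 23.6300
  k=1: S(1,0) = 31.3564; S(1,1) = 17.8074
  k=2: S(2,0) = 41.6092; S(2,1) = 23.6300; S(2,2) = 13.4196
  k=3: S(3,0) = 55.2143; S(3,1) = 31.3564; S(3,2) = 17.8074; S(3,3) = 10.1129
Terminal payoffs V(N, i) = max(S_T - K, 0):
  V(3,0) = 28.394301; V(3,1) = 4.536410; V(3,2) = 0.000000; V(3,3) = 0.000000
Backward induction: V(k, i) = exp(-r*dt) * [p * V(k+1, i) + (1-p) * V(k+1, i+1)].
  V(2,0) = exp(-r*dt) * [p*28.394301 + (1-p)*4.536410] = 15.346508
  V(2,1) = exp(-r*dt) * [p*4.536410 + (1-p)*0.000000] = 2.073389
  V(2,2) = exp(-r*dt) * [p*0.000000 + (1-p)*0.000000] = 0.000000
  V(1,0) = exp(-r*dt) * [p*15.346508 + (1-p)*2.073389] = 8.096848
  V(1,1) = exp(-r*dt) * [p*2.073389 + (1-p)*0.000000] = 0.947653
  V(0,0) = exp(-r*dt) * [p*8.096848 + (1-p)*0.947653] = 4.195536

Answer: Price = V(0,0) = 4.1955


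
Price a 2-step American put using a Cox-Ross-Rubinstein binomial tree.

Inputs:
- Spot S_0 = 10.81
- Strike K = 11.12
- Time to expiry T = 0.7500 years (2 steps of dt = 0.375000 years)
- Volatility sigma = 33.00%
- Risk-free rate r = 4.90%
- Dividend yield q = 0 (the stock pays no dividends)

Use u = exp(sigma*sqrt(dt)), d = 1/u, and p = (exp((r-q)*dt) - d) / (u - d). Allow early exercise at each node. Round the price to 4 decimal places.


Answer: Price = V(0,0) = 1.2086

Derivation:
dt = T/N = 0.375000
u = exp(sigma*sqrt(dt)) = 1.223949; d = 1/u = 0.817027
p = (exp((r-q)*dt) - d) / (u - d) = 0.495224
Discount per step: exp(-r*dt) = 0.981793
Stock lattice S(k, i) with i counting down-moves:
  k=0: S(0,0) = 10.8100
  k=1: S(1,0) = 13.2309; S(1,1) = 8.8321
  k=2: S(2,0) = 16.1939; S(2,1) = 10.8100; S(2,2) = 7.2160
Terminal payoffs V(N, i) = max(K - S_T, 0):
  V(2,0) = 0.000000; V(2,1) = 0.310000; V(2,2) = 3.903964
Backward induction: V(k, i) = exp(-r*dt) * [p * V(k+1, i) + (1-p) * V(k+1, i+1)]; then take max(V_cont, immediate exercise) for American.
  V(1,0) = exp(-r*dt) * [p*0.000000 + (1-p)*0.310000] = 0.153631; exercise = 0.000000; V(1,0) = max -> 0.153631
  V(1,1) = exp(-r*dt) * [p*0.310000 + (1-p)*3.903964] = 2.085472; exercise = 2.287936; V(1,1) = max -> 2.287936
  V(0,0) = exp(-r*dt) * [p*0.153631 + (1-p)*2.287936] = 1.208565; exercise = 0.310000; V(0,0) = max -> 1.208565


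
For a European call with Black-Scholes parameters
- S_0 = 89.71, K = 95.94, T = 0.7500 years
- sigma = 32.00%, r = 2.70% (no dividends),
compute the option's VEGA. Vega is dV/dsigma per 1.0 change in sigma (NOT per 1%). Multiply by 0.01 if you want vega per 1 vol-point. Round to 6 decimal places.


d1 = -0.0306383568; d2 = -0.3077664860
phi(d1) = 0.3987550790; exp(-qT) = 1.0000000000; exp(-rT) = 0.9799536543
Vega = S * exp(-qT) * phi(d1) * sqrt(T) = 89.7100 * 1.0000000000 * 0.3987550790 * 0.8660254038 = 30.979736

Answer: Vega = 30.979736


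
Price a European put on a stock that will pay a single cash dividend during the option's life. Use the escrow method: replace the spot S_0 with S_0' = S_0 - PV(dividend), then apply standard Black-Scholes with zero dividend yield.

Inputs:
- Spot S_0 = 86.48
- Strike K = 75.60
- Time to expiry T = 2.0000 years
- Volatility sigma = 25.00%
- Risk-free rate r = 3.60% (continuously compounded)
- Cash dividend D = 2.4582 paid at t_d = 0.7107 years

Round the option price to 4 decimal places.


Answer: Price = 5.2985

Derivation:
PV(D) = D * exp(-r * t_d) = 2.4582 * 0.97473933 = 2.39610422
S_0' = S_0 - PV(D) = 86.4800 - 2.39610422 = 84.08389578
d1 = (ln(S_0'/K) + (r + sigma^2/2)*T) / (sigma*sqrt(T)) = 0.68125150
d2 = d1 - sigma*sqrt(T) = 0.32769811
exp(-rT) = 0.93053090
N(-d1) = 0.24785618; N(-d2) = 0.37156997
P = K * exp(-rT) * N(-d2) - S_0' * N(-d1) = 75.6000 * 0.93053090 * 0.37156997 - 84.08389578 * 0.24785618 = 5.2985


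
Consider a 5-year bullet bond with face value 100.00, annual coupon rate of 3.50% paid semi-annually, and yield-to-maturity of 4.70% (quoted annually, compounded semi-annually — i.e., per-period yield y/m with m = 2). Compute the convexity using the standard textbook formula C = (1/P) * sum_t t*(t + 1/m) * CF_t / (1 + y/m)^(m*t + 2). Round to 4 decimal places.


Answer: Convexity = 23.5958

Derivation:
Coupon per period c = face * coupon_rate / m = 1.750000
Periods per year m = 2; per-period yield y/m = 0.023500
Number of cashflows N = 10
Cashflows (t years, CF_t, discount factor 1/(1+y/m)^(m*t), PV):
  t = 0.5000: CF_t = 1.750000, DF = 0.977040, PV = 1.709819
  t = 1.0000: CF_t = 1.750000, DF = 0.954606, PV = 1.670561
  t = 1.5000: CF_t = 1.750000, DF = 0.932688, PV = 1.632204
  t = 2.0000: CF_t = 1.750000, DF = 0.911273, PV = 1.594728
  t = 2.5000: CF_t = 1.750000, DF = 0.890350, PV = 1.558113
  t = 3.0000: CF_t = 1.750000, DF = 0.869907, PV = 1.522338
  t = 3.5000: CF_t = 1.750000, DF = 0.849934, PV = 1.487384
  t = 4.0000: CF_t = 1.750000, DF = 0.830419, PV = 1.453233
  t = 4.5000: CF_t = 1.750000, DF = 0.811352, PV = 1.419866
  t = 5.0000: CF_t = 101.750000, DF = 0.792723, PV = 80.659578
Price P = sum_t PV_t = 94.707825
Convexity numerator sum_t t*(t + 1/m) * CF_t / (1+y/m)^(m*t + 2):
  t = 0.5000: term = 0.816102
  t = 1.0000: term = 2.392092
  t = 1.5000: term = 4.674338
  t = 2.0000: term = 7.611688
  t = 2.5000: term = 11.155380
  t = 3.0000: term = 15.258947
  t = 3.5000: term = 19.878127
  t = 4.0000: term = 24.970779
  t = 4.5000: term = 30.496798
  t = 5.0000: term = 2117.448946
Convexity = (1/P) * sum = 2234.703197 / 94.707825 = 23.595761


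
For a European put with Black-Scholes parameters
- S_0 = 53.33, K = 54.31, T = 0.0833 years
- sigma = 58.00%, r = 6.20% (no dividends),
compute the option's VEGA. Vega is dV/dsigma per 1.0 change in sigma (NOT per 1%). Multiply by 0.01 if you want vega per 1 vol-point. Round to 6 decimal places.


d1 = 0.0057725424; d2 = -0.1616255460
phi(d1) = 0.3989356336; exp(-qT) = 1.0000000000; exp(-rT) = 0.9948487136
Vega = S * exp(-qT) * phi(d1) * sqrt(T) = 53.3300 * 1.0000000000 * 0.3989356336 * 0.2886173938 = 6.140404

Answer: Vega = 6.140404


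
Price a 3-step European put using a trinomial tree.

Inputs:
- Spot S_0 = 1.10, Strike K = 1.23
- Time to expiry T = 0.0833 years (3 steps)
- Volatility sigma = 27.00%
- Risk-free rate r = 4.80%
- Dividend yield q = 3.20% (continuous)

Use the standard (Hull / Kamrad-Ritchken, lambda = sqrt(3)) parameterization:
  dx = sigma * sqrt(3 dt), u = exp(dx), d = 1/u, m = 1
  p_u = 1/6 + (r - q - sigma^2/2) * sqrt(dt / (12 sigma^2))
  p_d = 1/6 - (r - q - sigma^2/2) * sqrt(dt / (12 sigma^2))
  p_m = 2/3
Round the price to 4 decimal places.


Answer: Price = V(0,0) = 0.1316

Derivation:
dt = T/N = 0.027767; dx = sigma*sqrt(3*dt) = 0.077927
u = exp(dx) = 1.081043; d = 1/u = 0.925032
p_u = 0.163023, p_m = 0.666667, p_d = 0.170310
Discount per step: exp(-r*dt) = 0.998668
Stock lattice S(k, j) with j the centered position index:
  k=0: S(0,+0) = 1.1000
  k=1: S(1,-1) = 1.0175; S(1,+0) = 1.1000; S(1,+1) = 1.1891
  k=2: S(2,-2) = 0.9413; S(2,-1) = 1.0175; S(2,+0) = 1.1000; S(2,+1) = 1.1891; S(2,+2) = 1.2855
  k=3: S(3,-3) = 0.8707; S(3,-2) = 0.9413; S(3,-1) = 1.0175; S(3,+0) = 1.1000; S(3,+1) = 1.1891; S(3,+2) = 1.2855; S(3,+3) = 1.3897
Terminal payoffs V(N, j) = max(K - S_T, 0):
  V(3,-3) = 0.359311; V(3,-2) = 0.288747; V(3,-1) = 0.212465; V(3,+0) = 0.130000; V(3,+1) = 0.040852; V(3,+2) = 0.000000; V(3,+3) = 0.000000
Backward induction: V(k, j) = exp(-r*dt) * [p_u * V(k+1, j+1) + p_m * V(k+1, j) + p_d * V(k+1, j-1)]
  V(2,-2) = exp(-r*dt) * [p_u*0.212465 + p_m*0.288747 + p_d*0.359311] = 0.287945
  V(2,-1) = exp(-r*dt) * [p_u*0.130000 + p_m*0.212465 + p_d*0.288747] = 0.211730
  V(2,+0) = exp(-r*dt) * [p_u*0.040852 + p_m*0.130000 + p_d*0.212465] = 0.129339
  V(2,+1) = exp(-r*dt) * [p_u*0.000000 + p_m*0.040852 + p_d*0.130000] = 0.049309
  V(2,+2) = exp(-r*dt) * [p_u*0.000000 + p_m*0.000000 + p_d*0.040852] = 0.006948
  V(1,-1) = exp(-r*dt) * [p_u*0.129339 + p_m*0.211730 + p_d*0.287945] = 0.210997
  V(1,+0) = exp(-r*dt) * [p_u*0.049309 + p_m*0.129339 + p_d*0.211730] = 0.130151
  V(1,+1) = exp(-r*dt) * [p_u*0.006948 + p_m*0.049309 + p_d*0.129339] = 0.055959
  V(0,+0) = exp(-r*dt) * [p_u*0.055959 + p_m*0.130151 + p_d*0.210997] = 0.131649


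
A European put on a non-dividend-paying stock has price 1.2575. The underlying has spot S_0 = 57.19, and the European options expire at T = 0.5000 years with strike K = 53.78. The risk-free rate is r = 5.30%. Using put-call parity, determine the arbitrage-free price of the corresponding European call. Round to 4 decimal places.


Answer: Call price = 6.0740

Derivation:
Put-call parity: C - P = S_0 * exp(-qT) - K * exp(-rT).
S_0 * exp(-qT) = 57.1900 * 1.00000000 = 57.19000000
K * exp(-rT) = 53.7800 * 0.97384804 = 52.37354780
C = P + S*exp(-qT) - K*exp(-rT)
C = 1.2575 + 57.19000000 - 52.37354780 = 6.0740


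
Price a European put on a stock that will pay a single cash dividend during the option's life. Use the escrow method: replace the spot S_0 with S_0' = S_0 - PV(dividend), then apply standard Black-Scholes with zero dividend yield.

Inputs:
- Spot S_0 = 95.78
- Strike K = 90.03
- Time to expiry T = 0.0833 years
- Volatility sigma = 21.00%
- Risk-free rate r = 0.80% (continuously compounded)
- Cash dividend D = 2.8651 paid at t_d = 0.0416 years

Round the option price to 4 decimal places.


PV(D) = D * exp(-r * t_d) = 2.8651 * 0.99966726 = 2.86414665
S_0' = S_0 - PV(D) = 95.7800 - 2.86414665 = 92.91585335
d1 = (ln(S_0'/K) + (r + sigma^2/2)*T) / (sigma*sqrt(T)) = 0.56186591
d2 = d1 - sigma*sqrt(T) = 0.50125626
exp(-rT) = 0.99933382
N(-d1) = 0.28710369; N(-d2) = 0.30809539
P = K * exp(-rT) * N(-d2) - S_0' * N(-d1) = 90.0300 * 0.99933382 * 0.30809539 - 92.91585335 * 0.28710369 = 1.0429

Answer: Price = 1.0429


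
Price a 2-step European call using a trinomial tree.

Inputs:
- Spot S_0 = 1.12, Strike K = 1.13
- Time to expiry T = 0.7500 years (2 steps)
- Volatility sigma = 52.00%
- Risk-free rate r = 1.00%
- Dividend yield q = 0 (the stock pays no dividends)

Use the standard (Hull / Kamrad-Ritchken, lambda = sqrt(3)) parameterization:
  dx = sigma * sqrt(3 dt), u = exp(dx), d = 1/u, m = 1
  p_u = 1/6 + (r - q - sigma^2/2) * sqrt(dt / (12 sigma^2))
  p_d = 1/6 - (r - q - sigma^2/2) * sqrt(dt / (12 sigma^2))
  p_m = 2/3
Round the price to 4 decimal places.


dt = T/N = 0.375000; dx = sigma*sqrt(3*dt) = 0.551543
u = exp(dx) = 1.735930; d = 1/u = 0.576060
p_u = 0.124104, p_m = 0.666667, p_d = 0.209229
Discount per step: exp(-r*dt) = 0.996257
Stock lattice S(k, j) with j the centered position index:
  k=0: S(0,+0) = 1.1200
  k=1: S(1,-1) = 0.6452; S(1,+0) = 1.1200; S(1,+1) = 1.9442
  k=2: S(2,-2) = 0.3717; S(2,-1) = 0.6452; S(2,+0) = 1.1200; S(2,+1) = 1.9442; S(2,+2) = 3.3751
Terminal payoffs V(N, j) = max(S_T - K, 0):
  V(2,-2) = 0.000000; V(2,-1) = 0.000000; V(2,+0) = 0.000000; V(2,+1) = 0.814242; V(2,+2) = 2.245067
Backward induction: V(k, j) = exp(-r*dt) * [p_u * V(k+1, j+1) + p_m * V(k+1, j) + p_d * V(k+1, j-1)]
  V(1,-1) = exp(-r*dt) * [p_u*0.000000 + p_m*0.000000 + p_d*0.000000] = 0.000000
  V(1,+0) = exp(-r*dt) * [p_u*0.814242 + p_m*0.000000 + p_d*0.000000] = 0.100673
  V(1,+1) = exp(-r*dt) * [p_u*2.245067 + p_m*0.814242 + p_d*0.000000] = 0.818376
  V(0,+0) = exp(-r*dt) * [p_u*0.818376 + p_m*0.100673 + p_d*0.000000] = 0.168048

Answer: Price = V(0,0) = 0.1680


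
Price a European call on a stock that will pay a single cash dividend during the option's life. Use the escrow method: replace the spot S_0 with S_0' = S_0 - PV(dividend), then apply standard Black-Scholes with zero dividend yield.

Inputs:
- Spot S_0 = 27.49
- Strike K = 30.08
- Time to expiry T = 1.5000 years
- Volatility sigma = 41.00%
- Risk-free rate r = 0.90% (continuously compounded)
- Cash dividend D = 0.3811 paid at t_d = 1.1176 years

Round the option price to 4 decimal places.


PV(D) = D * exp(-r * t_d) = 0.3811 * 0.98999202 = 0.37728596
S_0' = S_0 - PV(D) = 27.4900 - 0.37728596 = 27.11271404
d1 = (ln(S_0'/K) + (r + sigma^2/2)*T) / (sigma*sqrt(T)) = 0.07112934
d2 = d1 - sigma*sqrt(T) = -0.43101606
exp(-rT) = 0.98659072
N(d1) = 0.52835259; N(d2) = 0.33322835
C = S_0' * N(d1) - K * exp(-rT) * N(d2) = 27.11271404 * 0.52835259 - 30.0800 * 0.98659072 * 0.33322835 = 4.4360

Answer: Price = 4.4360


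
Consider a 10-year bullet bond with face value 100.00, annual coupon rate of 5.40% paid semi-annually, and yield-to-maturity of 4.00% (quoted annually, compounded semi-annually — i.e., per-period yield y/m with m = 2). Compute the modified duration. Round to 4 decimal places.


Coupon per period c = face * coupon_rate / m = 2.700000
Periods per year m = 2; per-period yield y/m = 0.020000
Number of cashflows N = 20
Cashflows (t years, CF_t, discount factor 1/(1+y/m)^(m*t), PV):
  t = 0.5000: CF_t = 2.700000, DF = 0.980392, PV = 2.647059
  t = 1.0000: CF_t = 2.700000, DF = 0.961169, PV = 2.595156
  t = 1.5000: CF_t = 2.700000, DF = 0.942322, PV = 2.544270
  t = 2.0000: CF_t = 2.700000, DF = 0.923845, PV = 2.494383
  t = 2.5000: CF_t = 2.700000, DF = 0.905731, PV = 2.445473
  t = 3.0000: CF_t = 2.700000, DF = 0.887971, PV = 2.397523
  t = 3.5000: CF_t = 2.700000, DF = 0.870560, PV = 2.350512
  t = 4.0000: CF_t = 2.700000, DF = 0.853490, PV = 2.304424
  t = 4.5000: CF_t = 2.700000, DF = 0.836755, PV = 2.259239
  t = 5.0000: CF_t = 2.700000, DF = 0.820348, PV = 2.214940
  t = 5.5000: CF_t = 2.700000, DF = 0.804263, PV = 2.171510
  t = 6.0000: CF_t = 2.700000, DF = 0.788493, PV = 2.128932
  t = 6.5000: CF_t = 2.700000, DF = 0.773033, PV = 2.087188
  t = 7.0000: CF_t = 2.700000, DF = 0.757875, PV = 2.046263
  t = 7.5000: CF_t = 2.700000, DF = 0.743015, PV = 2.006140
  t = 8.0000: CF_t = 2.700000, DF = 0.728446, PV = 1.966804
  t = 8.5000: CF_t = 2.700000, DF = 0.714163, PV = 1.928239
  t = 9.0000: CF_t = 2.700000, DF = 0.700159, PV = 1.890430
  t = 9.5000: CF_t = 2.700000, DF = 0.686431, PV = 1.853363
  t = 10.0000: CF_t = 102.700000, DF = 0.672971, PV = 69.114156
Price P = sum_t PV_t = 111.446003
First compute Macaulay numerator sum_t t * PV_t:
  t * PV_t at t = 0.5000: 1.323529
  t * PV_t at t = 1.0000: 2.595156
  t * PV_t at t = 1.5000: 3.816405
  t * PV_t at t = 2.0000: 4.988765
  t * PV_t at t = 2.5000: 6.113683
  t * PV_t at t = 3.0000: 7.192568
  t * PV_t at t = 3.5000: 8.226794
  t * PV_t at t = 4.0000: 9.217696
  t * PV_t at t = 4.5000: 10.166576
  t * PV_t at t = 5.0000: 11.074702
  t * PV_t at t = 5.5000: 11.943306
  t * PV_t at t = 6.0000: 12.773589
  t * PV_t at t = 6.5000: 13.566721
  t * PV_t at t = 7.0000: 14.323838
  t * PV_t at t = 7.5000: 15.046048
  t * PV_t at t = 8.0000: 15.734430
  t * PV_t at t = 8.5000: 16.390031
  t * PV_t at t = 9.0000: 17.013873
  t * PV_t at t = 9.5000: 17.606949
  t * PV_t at t = 10.0000: 691.141559
Macaulay duration D = 890.256219 / 111.446003 = 7.988229
Modified duration = D / (1 + y/m) = 7.988229 / (1 + 0.020000) = 7.831597

Answer: Modified duration = 7.8316


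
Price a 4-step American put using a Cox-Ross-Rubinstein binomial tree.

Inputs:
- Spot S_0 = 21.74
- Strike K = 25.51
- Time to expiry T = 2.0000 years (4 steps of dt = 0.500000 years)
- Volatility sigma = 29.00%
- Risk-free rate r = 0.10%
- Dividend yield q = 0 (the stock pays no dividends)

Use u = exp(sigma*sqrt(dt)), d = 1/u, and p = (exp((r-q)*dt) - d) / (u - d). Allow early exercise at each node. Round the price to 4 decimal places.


dt = T/N = 0.500000
u = exp(sigma*sqrt(dt)) = 1.227600; d = 1/u = 0.814598
p = (exp((r-q)*dt) - d) / (u - d) = 0.450125
Discount per step: exp(-r*dt) = 0.999500
Stock lattice S(k, i) with i counting down-moves:
  k=0: S(0,0) = 21.7400
  k=1: S(1,0) = 26.6880; S(1,1) = 17.7094
  k=2: S(2,0) = 32.7622; S(2,1) = 21.7400; S(2,2) = 14.4260
  k=3: S(3,0) = 40.2189; S(3,1) = 26.6880; S(3,2) = 17.7094; S(3,3) = 11.7514
  k=4: S(4,0) = 49.3727; S(4,1) = 32.7622; S(4,2) = 21.7400; S(4,3) = 14.4260; S(4,4) = 9.5726
Terminal payoffs V(N, i) = max(K - S_T, 0):
  V(4,0) = 0.000000; V(4,1) = 0.000000; V(4,2) = 3.770000; V(4,3) = 11.084003; V(4,4) = 15.937351
Backward induction: V(k, i) = exp(-r*dt) * [p * V(k+1, i) + (1-p) * V(k+1, i+1)]; then take max(V_cont, immediate exercise) for American.
  V(3,0) = exp(-r*dt) * [p*0.000000 + (1-p)*0.000000] = 0.000000; exercise = 0.000000; V(3,0) = max -> 0.000000
  V(3,1) = exp(-r*dt) * [p*0.000000 + (1-p)*3.770000] = 2.071994; exercise = 0.000000; V(3,1) = max -> 2.071994
  V(3,2) = exp(-r*dt) * [p*3.770000 + (1-p)*11.084003] = 7.787895; exercise = 7.800647; V(3,2) = max -> 7.800647
  V(3,3) = exp(-r*dt) * [p*11.084003 + (1-p)*15.937351] = 13.745865; exercise = 13.758616; V(3,3) = max -> 13.758616
  V(2,0) = exp(-r*dt) * [p*0.000000 + (1-p)*2.071994] = 1.138769; exercise = 0.000000; V(2,0) = max -> 1.138769
  V(2,1) = exp(-r*dt) * [p*2.071994 + (1-p)*7.800647] = 5.219429; exercise = 3.770000; V(2,1) = max -> 5.219429
  V(2,2) = exp(-r*dt) * [p*7.800647 + (1-p)*13.758616] = 11.071251; exercise = 11.084003; V(2,2) = max -> 11.084003
  V(1,0) = exp(-r*dt) * [p*1.138769 + (1-p)*5.219429] = 3.380933; exercise = 0.000000; V(1,0) = max -> 3.380933
  V(1,1) = exp(-r*dt) * [p*5.219429 + (1-p)*11.084003] = 8.439993; exercise = 7.800647; V(1,1) = max -> 8.439993
  V(0,0) = exp(-r*dt) * [p*3.380933 + (1-p)*8.439993] = 6.159705; exercise = 3.770000; V(0,0) = max -> 6.159705

Answer: Price = V(0,0) = 6.1597


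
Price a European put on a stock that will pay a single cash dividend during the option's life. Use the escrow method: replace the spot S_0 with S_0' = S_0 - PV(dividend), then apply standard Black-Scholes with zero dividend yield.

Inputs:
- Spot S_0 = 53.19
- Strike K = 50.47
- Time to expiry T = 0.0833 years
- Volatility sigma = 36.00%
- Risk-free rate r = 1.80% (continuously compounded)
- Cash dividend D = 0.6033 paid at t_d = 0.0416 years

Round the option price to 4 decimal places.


PV(D) = D * exp(-r * t_d) = 0.6033 * 0.99925148 = 0.60284842
S_0' = S_0 - PV(D) = 53.1900 - 0.60284842 = 52.58715158
d1 = (ln(S_0'/K) + (r + sigma^2/2)*T) / (sigma*sqrt(T)) = 0.46187602
d2 = d1 - sigma*sqrt(T) = 0.35797376
exp(-rT) = 0.99850172
N(-d1) = 0.32208512; N(-d2) = 0.36018148
P = K * exp(-rT) * N(-d2) - S_0' * N(-d1) = 50.4700 * 0.99850172 * 0.36018148 - 52.58715158 * 0.32208512 = 1.2136

Answer: Price = 1.2136


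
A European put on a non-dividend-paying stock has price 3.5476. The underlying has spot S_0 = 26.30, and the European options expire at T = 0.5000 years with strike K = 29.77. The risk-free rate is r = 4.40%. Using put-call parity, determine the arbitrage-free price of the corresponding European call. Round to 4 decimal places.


Put-call parity: C - P = S_0 * exp(-qT) - K * exp(-rT).
S_0 * exp(-qT) = 26.3000 * 1.00000000 = 26.30000000
K * exp(-rT) = 29.7700 * 0.97824024 = 29.12221180
C = P + S*exp(-qT) - K*exp(-rT)
C = 3.5476 + 26.30000000 - 29.12221180 = 0.7254

Answer: Call price = 0.7254


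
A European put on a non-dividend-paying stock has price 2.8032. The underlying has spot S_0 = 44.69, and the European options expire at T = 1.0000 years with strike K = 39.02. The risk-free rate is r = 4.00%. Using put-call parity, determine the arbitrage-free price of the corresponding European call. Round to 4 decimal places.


Answer: Call price = 10.0032

Derivation:
Put-call parity: C - P = S_0 * exp(-qT) - K * exp(-rT).
S_0 * exp(-qT) = 44.6900 * 1.00000000 = 44.69000000
K * exp(-rT) = 39.0200 * 0.96078944 = 37.49000392
C = P + S*exp(-qT) - K*exp(-rT)
C = 2.8032 + 44.69000000 - 37.49000392 = 10.0032


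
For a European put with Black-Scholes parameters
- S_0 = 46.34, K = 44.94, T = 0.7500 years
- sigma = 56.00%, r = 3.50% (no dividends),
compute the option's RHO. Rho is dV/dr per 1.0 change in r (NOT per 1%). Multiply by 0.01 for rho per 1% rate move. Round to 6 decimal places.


Answer: Rho = -18.050237

Derivation:
d1 = 0.3598691288; d2 = -0.1251050973
phi(d1) = 0.3739282189; exp(-qT) = 1.0000000000; exp(-rT) = 0.9740915363
N(-d2) = 0.5497798260
Rho = -K*T*exp(-rT)*N(-d2) = -44.9400 * 0.7500 * 0.9740915363 * 0.5497798260 = -18.050237


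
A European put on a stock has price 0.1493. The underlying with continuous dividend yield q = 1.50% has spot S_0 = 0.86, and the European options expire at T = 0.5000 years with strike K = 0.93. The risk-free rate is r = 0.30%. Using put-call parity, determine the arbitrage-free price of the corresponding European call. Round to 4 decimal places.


Put-call parity: C - P = S_0 * exp(-qT) - K * exp(-rT).
S_0 * exp(-qT) = 0.8600 * 0.99252805 = 0.85357413
K * exp(-rT) = 0.9300 * 0.99850112 = 0.92860605
C = P + S*exp(-qT) - K*exp(-rT)
C = 0.1493 + 0.85357413 - 0.92860605 = 0.0743

Answer: Call price = 0.0743


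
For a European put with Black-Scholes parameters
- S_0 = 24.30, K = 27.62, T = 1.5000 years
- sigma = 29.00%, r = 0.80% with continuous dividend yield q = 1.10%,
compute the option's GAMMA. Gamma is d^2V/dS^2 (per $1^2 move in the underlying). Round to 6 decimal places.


d1 = -0.1956460886; d2 = -0.5508221013
phi(d1) = 0.3913796457; exp(-qT) = 0.9836353794; exp(-rT) = 0.9880717129
Gamma = exp(-qT) * phi(d1) / (S * sigma * sqrt(T)) = 0.9836353794 * 0.3913796457 / (24.3000 * 0.2900 * 1.2247448714) = 0.044605

Answer: Gamma = 0.044605


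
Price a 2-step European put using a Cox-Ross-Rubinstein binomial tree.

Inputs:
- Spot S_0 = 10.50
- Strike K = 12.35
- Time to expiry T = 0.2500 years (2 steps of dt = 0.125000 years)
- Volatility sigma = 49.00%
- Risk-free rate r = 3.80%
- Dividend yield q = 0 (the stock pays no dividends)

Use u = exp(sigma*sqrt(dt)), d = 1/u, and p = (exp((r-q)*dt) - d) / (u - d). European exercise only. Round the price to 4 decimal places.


dt = T/N = 0.125000
u = exp(sigma*sqrt(dt)) = 1.189153; d = 1/u = 0.840935
p = (exp((r-q)*dt) - d) / (u - d) = 0.470471
Discount per step: exp(-r*dt) = 0.995261
Stock lattice S(k, i) with i counting down-moves:
  k=0: S(0,0) = 10.5000
  k=1: S(1,0) = 12.4861; S(1,1) = 8.8298
  k=2: S(2,0) = 14.8479; S(2,1) = 10.5000; S(2,2) = 7.4253
Terminal payoffs V(N, i) = max(K - S_T, 0):
  V(2,0) = 0.000000; V(2,1) = 1.850000; V(2,2) = 4.924701
Backward induction: V(k, i) = exp(-r*dt) * [p * V(k+1, i) + (1-p) * V(k+1, i+1)].
  V(1,0) = exp(-r*dt) * [p*0.000000 + (1-p)*1.850000] = 0.974986
  V(1,1) = exp(-r*dt) * [p*1.850000 + (1-p)*4.924701] = 3.461661
  V(0,0) = exp(-r*dt) * [p*0.974986 + (1-p)*3.461661] = 2.280893

Answer: Price = V(0,0) = 2.2809


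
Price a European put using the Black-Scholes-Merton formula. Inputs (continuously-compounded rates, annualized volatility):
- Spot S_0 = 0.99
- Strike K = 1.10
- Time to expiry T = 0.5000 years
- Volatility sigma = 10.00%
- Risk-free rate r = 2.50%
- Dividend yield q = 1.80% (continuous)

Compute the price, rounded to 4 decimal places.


d1 = (ln(S/K) + (r - q + 0.5*sigma^2) * T) / (sigma * sqrt(T)) = -1.40516989
d2 = d1 - sigma * sqrt(T) = -1.47588057
exp(-rT) = 0.98757780; exp(-qT) = 0.99104038
P = K * exp(-rT) * N(-d2) - S_0 * exp(-qT) * N(-d1)
N(-d1) = 0.92001462; N(-d2) = 0.93001202
P = 1.1000 * 0.98757780 * 0.93001202 - 0.9900 * 0.99104038 * 0.92001462 = 0.1077

Answer: Price = 0.1077
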